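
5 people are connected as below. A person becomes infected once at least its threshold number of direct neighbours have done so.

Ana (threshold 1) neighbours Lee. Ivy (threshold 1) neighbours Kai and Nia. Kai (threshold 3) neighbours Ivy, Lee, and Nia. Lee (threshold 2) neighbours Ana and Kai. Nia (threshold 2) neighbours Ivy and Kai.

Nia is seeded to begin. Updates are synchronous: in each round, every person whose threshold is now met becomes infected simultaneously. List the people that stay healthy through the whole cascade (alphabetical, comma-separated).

Ana, Kai, Lee

Round 1 — Nia becomes infected (initial).
Round 2 — checking thresholds:
  Ivy: 1 of 2 neighbours ≥ 1, becomes infected.
  Kai: 1 of 3 neighbours < 3, below threshold.
Round 3 — no new infections; cascade stops.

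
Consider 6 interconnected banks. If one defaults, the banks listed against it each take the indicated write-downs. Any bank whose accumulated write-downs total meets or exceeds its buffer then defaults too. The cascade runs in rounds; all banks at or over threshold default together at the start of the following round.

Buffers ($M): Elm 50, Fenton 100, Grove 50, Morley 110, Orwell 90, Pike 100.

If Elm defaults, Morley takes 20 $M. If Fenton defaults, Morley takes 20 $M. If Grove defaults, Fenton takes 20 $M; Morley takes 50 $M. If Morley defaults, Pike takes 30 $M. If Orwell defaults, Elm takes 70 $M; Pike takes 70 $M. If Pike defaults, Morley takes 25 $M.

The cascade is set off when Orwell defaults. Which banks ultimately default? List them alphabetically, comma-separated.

Elm, Orwell

Round 1 — Orwell defaults (initial).
  Elm: +70 → 70 ≥ 50
  Pike: +70 → 70 < 100
Round 2 — Elm defaults.
  Morley: +20 → 20 < 110
No further defaults.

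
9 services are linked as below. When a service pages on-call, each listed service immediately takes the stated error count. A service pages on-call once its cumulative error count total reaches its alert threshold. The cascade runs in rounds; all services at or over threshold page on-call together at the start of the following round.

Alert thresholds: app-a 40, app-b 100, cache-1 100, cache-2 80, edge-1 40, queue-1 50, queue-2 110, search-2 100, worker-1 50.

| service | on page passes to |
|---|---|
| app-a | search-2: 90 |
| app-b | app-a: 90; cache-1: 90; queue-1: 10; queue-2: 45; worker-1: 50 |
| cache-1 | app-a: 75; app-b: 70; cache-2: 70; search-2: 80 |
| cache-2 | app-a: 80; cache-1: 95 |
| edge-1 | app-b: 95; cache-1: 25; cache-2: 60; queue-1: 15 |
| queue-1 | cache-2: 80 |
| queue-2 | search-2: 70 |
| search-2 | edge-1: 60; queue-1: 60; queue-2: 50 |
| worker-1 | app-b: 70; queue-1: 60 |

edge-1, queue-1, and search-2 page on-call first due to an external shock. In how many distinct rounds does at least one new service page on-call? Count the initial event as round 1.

5

Round 1 — edge-1, queue-1, search-2 page on-call (initial).
  app-b: +95 → 95 < 100
  cache-1: +25 → 25 < 100
  cache-2: +60+80 → 140 ≥ 80
  queue-2: +50 → 50 < 110
Round 2 — cache-2 pages on-call.
  app-a: +80 → 80 ≥ 40
  cache-1: +95 → 120 ≥ 100
Round 3 — app-a, cache-1 page on-call.
  app-b: +70 → 165 ≥ 100
Round 4 — app-b pages on-call.
  queue-2: +45 → 95 < 110
  worker-1: +50 → 50 ≥ 50
Round 5 — worker-1 pages on-call.
No further pages.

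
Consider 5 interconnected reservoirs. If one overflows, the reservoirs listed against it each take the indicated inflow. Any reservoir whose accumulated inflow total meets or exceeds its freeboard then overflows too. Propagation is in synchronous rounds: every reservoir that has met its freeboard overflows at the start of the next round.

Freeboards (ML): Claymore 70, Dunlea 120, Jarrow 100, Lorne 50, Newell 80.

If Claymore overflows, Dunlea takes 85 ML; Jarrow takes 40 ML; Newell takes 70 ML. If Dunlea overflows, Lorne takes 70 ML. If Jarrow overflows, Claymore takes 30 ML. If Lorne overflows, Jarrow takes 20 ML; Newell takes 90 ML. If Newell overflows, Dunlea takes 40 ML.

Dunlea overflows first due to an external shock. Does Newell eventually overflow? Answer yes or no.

Round 1 — Dunlea overflows (initial).
  Lorne: +70 → 70 ≥ 50
Round 2 — Lorne overflows.
  Jarrow: +20 → 20 < 100
  Newell: +90 → 90 ≥ 80
Round 3 — Newell overflows.
No further overflows.

yes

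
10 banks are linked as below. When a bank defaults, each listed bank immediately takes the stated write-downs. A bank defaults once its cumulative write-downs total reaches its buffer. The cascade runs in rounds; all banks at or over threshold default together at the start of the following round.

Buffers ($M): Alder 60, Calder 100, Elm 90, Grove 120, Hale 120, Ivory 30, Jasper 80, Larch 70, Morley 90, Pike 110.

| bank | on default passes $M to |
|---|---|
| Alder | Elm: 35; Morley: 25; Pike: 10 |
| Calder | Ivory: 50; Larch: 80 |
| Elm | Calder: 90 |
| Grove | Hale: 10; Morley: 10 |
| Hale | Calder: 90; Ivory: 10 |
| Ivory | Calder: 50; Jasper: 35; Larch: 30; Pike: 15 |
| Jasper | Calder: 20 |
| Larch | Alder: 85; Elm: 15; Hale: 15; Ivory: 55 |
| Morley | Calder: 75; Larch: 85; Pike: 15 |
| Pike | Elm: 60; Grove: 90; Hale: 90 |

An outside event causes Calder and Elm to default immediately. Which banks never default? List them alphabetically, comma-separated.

Grove, Hale, Jasper, Morley, Pike

Round 1 — Calder, Elm default (initial).
  Ivory: +50 → 50 ≥ 30
  Larch: +80 → 80 ≥ 70
Round 2 — Ivory, Larch default.
  Alder: +85 → 85 ≥ 60
  Hale: +15 → 15 < 120
  Jasper: +35 → 35 < 80
  Pike: +15 → 15 < 110
Round 3 — Alder defaults.
  Morley: +25 → 25 < 90
  Pike: +10 → 25 < 110
No further defaults.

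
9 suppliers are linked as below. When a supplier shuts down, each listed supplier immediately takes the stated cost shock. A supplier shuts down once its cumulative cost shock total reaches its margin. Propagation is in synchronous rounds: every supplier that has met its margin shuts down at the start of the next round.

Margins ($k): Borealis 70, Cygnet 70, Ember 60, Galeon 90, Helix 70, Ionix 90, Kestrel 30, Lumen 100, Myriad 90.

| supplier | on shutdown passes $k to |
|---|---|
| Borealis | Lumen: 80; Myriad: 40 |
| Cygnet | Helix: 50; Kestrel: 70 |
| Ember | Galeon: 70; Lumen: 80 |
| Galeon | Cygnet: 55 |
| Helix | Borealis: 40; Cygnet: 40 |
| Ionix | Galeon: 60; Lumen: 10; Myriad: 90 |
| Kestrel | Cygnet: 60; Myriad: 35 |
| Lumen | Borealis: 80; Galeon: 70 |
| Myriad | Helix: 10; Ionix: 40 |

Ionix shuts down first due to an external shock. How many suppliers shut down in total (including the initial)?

2

Round 1 — Ionix shuts down (initial).
  Galeon: +60 → 60 < 90
  Lumen: +10 → 10 < 100
  Myriad: +90 → 90 ≥ 90
Round 2 — Myriad shuts down.
  Helix: +10 → 10 < 70
No further shutdowns.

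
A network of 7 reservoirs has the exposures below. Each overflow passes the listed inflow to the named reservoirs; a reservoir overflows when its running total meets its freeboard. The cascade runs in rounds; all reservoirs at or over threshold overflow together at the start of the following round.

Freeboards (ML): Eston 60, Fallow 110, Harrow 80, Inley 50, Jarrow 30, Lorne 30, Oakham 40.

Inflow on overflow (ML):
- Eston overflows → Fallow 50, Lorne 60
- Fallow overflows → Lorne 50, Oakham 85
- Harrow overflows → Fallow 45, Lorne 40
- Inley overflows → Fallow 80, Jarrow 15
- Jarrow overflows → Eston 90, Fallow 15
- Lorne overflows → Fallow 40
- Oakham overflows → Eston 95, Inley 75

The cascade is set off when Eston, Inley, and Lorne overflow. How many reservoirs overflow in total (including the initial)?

5

Round 1 — Eston, Inley, Lorne overflow (initial).
  Fallow: +50+80+40 → 170 ≥ 110
  Jarrow: +15 → 15 < 30
Round 2 — Fallow overflows.
  Oakham: +85 → 85 ≥ 40
Round 3 — Oakham overflows.
No further overflows.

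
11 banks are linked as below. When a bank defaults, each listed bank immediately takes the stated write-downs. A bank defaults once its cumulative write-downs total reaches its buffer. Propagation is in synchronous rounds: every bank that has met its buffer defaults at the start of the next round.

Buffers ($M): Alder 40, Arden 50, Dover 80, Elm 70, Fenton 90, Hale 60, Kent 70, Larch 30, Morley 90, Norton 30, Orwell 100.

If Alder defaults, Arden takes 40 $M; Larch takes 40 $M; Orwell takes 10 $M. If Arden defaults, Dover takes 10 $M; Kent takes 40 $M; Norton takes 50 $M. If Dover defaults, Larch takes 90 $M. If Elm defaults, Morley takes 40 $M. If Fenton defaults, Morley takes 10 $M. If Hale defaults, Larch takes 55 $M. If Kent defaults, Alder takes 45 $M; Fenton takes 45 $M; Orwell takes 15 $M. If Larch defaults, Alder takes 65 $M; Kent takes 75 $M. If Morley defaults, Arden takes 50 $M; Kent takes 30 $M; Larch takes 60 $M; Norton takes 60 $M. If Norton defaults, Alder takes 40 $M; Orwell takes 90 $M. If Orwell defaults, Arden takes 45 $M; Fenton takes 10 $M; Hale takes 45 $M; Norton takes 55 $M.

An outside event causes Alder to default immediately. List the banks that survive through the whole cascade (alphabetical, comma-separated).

Arden, Dover, Elm, Fenton, Hale, Morley, Norton, Orwell

Round 1 — Alder defaults (initial).
  Arden: +40 → 40 < 50
  Larch: +40 → 40 ≥ 30
  Orwell: +10 → 10 < 100
Round 2 — Larch defaults.
  Kent: +75 → 75 ≥ 70
Round 3 — Kent defaults.
  Fenton: +45 → 45 < 90
  Orwell: +15 → 25 < 100
No further defaults.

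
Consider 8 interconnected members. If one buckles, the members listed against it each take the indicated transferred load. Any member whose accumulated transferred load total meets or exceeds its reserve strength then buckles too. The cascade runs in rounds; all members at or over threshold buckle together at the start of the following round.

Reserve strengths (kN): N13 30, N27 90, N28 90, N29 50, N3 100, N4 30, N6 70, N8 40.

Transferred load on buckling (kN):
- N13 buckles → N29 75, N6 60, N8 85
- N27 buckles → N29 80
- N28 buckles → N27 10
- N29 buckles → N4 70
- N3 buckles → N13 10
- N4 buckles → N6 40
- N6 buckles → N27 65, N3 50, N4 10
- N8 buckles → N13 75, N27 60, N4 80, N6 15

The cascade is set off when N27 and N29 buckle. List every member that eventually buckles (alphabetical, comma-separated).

N27, N29, N4

Round 1 — N27, N29 buckle (initial).
  N4: +70 → 70 ≥ 30
Round 2 — N4 buckles.
  N6: +40 → 40 < 70
No further bucklings.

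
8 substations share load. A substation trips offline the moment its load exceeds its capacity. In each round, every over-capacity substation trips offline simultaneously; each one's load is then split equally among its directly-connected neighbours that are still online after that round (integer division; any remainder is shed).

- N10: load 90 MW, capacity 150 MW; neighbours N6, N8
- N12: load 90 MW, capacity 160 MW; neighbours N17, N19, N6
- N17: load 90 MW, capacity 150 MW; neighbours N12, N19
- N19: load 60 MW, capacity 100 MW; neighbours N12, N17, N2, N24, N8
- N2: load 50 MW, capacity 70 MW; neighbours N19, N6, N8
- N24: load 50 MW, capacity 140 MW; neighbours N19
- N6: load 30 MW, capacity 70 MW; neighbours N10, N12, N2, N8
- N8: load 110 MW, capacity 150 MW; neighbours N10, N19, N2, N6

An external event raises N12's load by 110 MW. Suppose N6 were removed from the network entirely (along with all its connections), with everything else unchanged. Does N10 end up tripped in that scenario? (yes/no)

yes

With N6 removed:
Round 1 — N12 at 200 > 160. N12 trips offline.
  N12 sheds 200 MW to N17, N19: 100 each.
    N17: 90+100 = 190 > 150
    N19: 60+100 = 160 > 100
Round 2 — N17, N19 trip offline.
  N17 sheds 190 MW: no online neighbours, lost.
  N19 sheds 160 MW to N2, N24, N8: 53 each (1 lost).
    N2: 50+53 = 103 > 70
    N24: 50+53 = 103 ≤ 140
    N8: 110+53 = 163 > 150
Round 3 — N2, N8 trip offline.
  N2 sheds 103 MW: no online neighbours, lost.
  N8 sheds 163 MW to N10: 163 each.
    N10: 90+163 = 253 > 150
Round 4 — N10 trips offline.
  N10 sheds 253 MW: no online neighbours, lost.
No further trips.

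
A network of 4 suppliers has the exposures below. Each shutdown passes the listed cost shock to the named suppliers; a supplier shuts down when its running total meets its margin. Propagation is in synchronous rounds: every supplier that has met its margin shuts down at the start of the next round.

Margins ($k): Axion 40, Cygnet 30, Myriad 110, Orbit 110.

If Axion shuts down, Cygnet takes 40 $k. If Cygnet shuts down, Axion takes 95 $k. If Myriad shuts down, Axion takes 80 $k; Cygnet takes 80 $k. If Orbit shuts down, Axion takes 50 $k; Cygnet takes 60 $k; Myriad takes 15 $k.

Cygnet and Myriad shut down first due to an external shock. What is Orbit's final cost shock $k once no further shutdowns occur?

Round 1 — Cygnet, Myriad shut down (initial).
  Axion: +95+80 → 175 ≥ 40
Round 2 — Axion shuts down.
No further shutdowns.

0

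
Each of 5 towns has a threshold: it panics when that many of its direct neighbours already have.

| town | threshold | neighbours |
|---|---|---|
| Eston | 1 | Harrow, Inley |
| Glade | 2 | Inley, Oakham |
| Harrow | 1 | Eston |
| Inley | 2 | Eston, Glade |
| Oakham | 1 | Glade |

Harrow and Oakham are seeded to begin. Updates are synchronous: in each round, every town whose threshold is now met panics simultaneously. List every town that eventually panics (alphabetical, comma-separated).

Round 1 — Harrow, Oakham panic (initial).
Round 2 — checking thresholds:
  Eston: 1 of 2 neighbours ≥ 1, panics.
  Glade: 1 of 2 neighbours < 2, below threshold.
Round 3 — no new panics; cascade stops.

Eston, Harrow, Oakham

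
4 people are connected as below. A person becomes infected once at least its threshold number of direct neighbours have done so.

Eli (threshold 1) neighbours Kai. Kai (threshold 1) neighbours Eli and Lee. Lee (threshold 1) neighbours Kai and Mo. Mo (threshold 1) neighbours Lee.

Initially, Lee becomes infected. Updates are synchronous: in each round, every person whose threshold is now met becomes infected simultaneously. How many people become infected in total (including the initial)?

4

Round 1 — Lee becomes infected (initial).
Round 2 — checking thresholds:
  Kai: 1 of 2 neighbours ≥ 1, becomes infected.
  Mo: 1 of 1 neighbours ≥ 1, becomes infected.
Round 3 — checking thresholds:
  Eli: 1 of 1 neighbours ≥ 1, becomes infected.
Round 4 — no new infections; cascade stops.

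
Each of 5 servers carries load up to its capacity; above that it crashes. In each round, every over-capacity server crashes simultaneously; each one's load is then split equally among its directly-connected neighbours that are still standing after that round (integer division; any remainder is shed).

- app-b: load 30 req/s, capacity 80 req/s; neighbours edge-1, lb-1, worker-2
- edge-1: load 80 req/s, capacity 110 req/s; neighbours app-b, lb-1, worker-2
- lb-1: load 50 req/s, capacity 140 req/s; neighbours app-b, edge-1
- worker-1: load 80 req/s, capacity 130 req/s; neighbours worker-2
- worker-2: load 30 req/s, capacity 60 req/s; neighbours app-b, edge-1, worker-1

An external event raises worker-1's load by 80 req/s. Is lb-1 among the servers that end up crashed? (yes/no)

yes

Round 1 — worker-1 at 160 > 130. worker-1 crashes.
  worker-1 sheds 160 req/s to worker-2: 160 each.
    worker-2: 30+160 = 190 > 60
Round 2 — worker-2 crashes.
  worker-2 sheds 190 req/s to app-b, edge-1: 95 each.
    app-b: 30+95 = 125 > 80
    edge-1: 80+95 = 175 > 110
Round 3 — app-b, edge-1 crash.
  app-b sheds 125 req/s to lb-1: 125 each.
    lb-1: 50+125 = 175 > 140
  edge-1 sheds 175 req/s to lb-1: 175 each.
    lb-1: 175+175 = 350 > 140
Round 4 — lb-1 crashes.
  lb-1 sheds 350 req/s: no online neighbours, lost.
No further crashes.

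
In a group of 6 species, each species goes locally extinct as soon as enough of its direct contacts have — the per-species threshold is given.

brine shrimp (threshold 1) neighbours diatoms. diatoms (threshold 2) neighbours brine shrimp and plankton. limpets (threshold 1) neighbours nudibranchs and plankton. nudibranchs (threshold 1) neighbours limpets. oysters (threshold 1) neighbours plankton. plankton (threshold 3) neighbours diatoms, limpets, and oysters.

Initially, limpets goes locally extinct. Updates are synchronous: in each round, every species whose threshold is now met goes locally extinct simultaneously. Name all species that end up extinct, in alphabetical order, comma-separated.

Round 1 — limpets goes locally extinct (initial).
Round 2 — checking thresholds:
  nudibranchs: 1 of 1 neighbours ≥ 1, goes locally extinct.
  plankton: 1 of 3 neighbours < 3, holds.
Round 3 — no new extinctions; cascade stops.

limpets, nudibranchs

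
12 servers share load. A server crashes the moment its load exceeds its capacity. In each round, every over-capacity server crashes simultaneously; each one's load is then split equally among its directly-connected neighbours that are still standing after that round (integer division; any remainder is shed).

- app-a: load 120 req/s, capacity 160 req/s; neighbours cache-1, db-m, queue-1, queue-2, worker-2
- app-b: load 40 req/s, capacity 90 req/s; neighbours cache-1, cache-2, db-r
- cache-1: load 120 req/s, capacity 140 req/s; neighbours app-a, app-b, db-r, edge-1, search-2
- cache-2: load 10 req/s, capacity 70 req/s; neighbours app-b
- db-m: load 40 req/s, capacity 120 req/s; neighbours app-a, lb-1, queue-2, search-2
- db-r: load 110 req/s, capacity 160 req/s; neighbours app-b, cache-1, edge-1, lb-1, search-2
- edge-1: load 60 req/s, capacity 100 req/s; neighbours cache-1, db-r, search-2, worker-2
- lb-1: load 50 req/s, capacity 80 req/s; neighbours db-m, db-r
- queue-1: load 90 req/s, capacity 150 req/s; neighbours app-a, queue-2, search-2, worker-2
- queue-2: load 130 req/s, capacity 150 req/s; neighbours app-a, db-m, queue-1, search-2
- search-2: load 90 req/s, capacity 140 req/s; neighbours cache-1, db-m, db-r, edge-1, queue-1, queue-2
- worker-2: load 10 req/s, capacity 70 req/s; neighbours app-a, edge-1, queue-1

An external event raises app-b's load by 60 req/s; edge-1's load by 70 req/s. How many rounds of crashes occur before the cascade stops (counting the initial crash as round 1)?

4

Round 1 — app-b at 100 > 90; edge-1 at 130 > 100. app-b, edge-1 crash.
  app-b sheds 100 req/s to cache-1, cache-2, db-r: 33 each (1 lost).
    cache-1: 120+33 = 153 > 140
    cache-2: 10+33 = 43 ≤ 70
    db-r: 110+33 = 143 ≤ 160
  edge-1 sheds 130 req/s to cache-1, db-r, search-2, worker-2: 32 each (2 lost).
    cache-1: 153+32 = 185 > 140
    db-r: 143+32 = 175 > 160
    search-2: 90+32 = 122 ≤ 140
    worker-2: 10+32 = 42 ≤ 70
Round 2 — cache-1, db-r crash.
  cache-1 sheds 185 req/s to app-a, search-2: 92 each (1 lost).
    app-a: 120+92 = 212 > 160
    search-2: 122+92 = 214 > 140
  db-r sheds 175 req/s to lb-1, search-2: 87 each (1 lost).
    lb-1: 50+87 = 137 > 80
    search-2: 214+87 = 301 > 140
Round 3 — app-a, lb-1, search-2 crash.
  app-a sheds 212 req/s to db-m, queue-1, queue-2, worker-2: 53 each.
    db-m: 40+53 = 93 ≤ 120
    queue-1: 90+53 = 143 ≤ 150
    queue-2: 130+53 = 183 > 150
    worker-2: 42+53 = 95 > 70
  lb-1 sheds 137 req/s to db-m: 137 each.
    db-m: 93+137 = 230 > 120
  search-2 sheds 301 req/s to db-m, queue-1, queue-2: 100 each (1 lost).
    db-m: 230+100 = 330 > 120
    queue-1: 143+100 = 243 > 150
    queue-2: 183+100 = 283 > 150
Round 4 — db-m, queue-1, queue-2, worker-2 crash.
  db-m sheds 330 req/s: no online neighbours, lost.
  queue-1 sheds 243 req/s: no online neighbours, lost.
  queue-2 sheds 283 req/s: no online neighbours, lost.
  worker-2 sheds 95 req/s: no online neighbours, lost.
No further crashes.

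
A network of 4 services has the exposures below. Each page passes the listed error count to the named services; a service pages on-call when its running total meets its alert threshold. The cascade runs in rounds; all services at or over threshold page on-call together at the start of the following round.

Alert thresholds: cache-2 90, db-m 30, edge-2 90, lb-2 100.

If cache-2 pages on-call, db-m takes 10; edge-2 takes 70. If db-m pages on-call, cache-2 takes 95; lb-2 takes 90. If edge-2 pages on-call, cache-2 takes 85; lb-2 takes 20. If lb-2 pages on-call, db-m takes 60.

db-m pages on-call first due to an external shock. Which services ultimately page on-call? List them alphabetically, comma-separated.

cache-2, db-m

Round 1 — db-m pages on-call (initial).
  cache-2: +95 → 95 ≥ 90
  lb-2: +90 → 90 < 100
Round 2 — cache-2 pages on-call.
  edge-2: +70 → 70 < 90
No further pages.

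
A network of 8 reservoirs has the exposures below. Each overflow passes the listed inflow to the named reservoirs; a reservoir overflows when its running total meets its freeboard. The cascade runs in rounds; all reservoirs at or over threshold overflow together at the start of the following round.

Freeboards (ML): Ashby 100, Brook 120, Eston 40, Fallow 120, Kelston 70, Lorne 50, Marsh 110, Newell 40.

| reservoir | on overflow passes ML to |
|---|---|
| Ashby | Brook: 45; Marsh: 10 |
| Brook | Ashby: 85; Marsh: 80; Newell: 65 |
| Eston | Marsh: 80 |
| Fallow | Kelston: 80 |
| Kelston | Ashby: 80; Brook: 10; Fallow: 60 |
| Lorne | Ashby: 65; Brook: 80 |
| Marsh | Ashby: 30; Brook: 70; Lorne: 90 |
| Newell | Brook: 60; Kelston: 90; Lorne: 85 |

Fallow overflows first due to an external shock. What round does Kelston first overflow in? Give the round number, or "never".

2

Round 1 — Fallow overflows (initial).
  Kelston: +80 → 80 ≥ 70
Round 2 — Kelston overflows.
  Ashby: +80 → 80 < 100
  Brook: +10 → 10 < 120
No further overflows.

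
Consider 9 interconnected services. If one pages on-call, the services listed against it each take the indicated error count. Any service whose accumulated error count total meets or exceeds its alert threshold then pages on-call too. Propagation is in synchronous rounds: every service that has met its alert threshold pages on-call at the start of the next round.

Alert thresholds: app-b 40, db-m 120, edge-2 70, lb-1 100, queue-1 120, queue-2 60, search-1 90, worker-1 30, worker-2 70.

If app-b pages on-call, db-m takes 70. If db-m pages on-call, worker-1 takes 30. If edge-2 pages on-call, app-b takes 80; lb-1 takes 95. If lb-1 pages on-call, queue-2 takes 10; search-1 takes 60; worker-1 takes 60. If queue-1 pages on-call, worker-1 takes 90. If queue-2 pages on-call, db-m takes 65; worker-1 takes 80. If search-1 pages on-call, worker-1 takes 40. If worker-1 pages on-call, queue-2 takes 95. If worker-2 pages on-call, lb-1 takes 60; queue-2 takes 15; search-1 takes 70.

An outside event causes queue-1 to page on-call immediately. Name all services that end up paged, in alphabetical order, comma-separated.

queue-1, queue-2, worker-1

Round 1 — queue-1 pages on-call (initial).
  worker-1: +90 → 90 ≥ 30
Round 2 — worker-1 pages on-call.
  queue-2: +95 → 95 ≥ 60
Round 3 — queue-2 pages on-call.
  db-m: +65 → 65 < 120
No further pages.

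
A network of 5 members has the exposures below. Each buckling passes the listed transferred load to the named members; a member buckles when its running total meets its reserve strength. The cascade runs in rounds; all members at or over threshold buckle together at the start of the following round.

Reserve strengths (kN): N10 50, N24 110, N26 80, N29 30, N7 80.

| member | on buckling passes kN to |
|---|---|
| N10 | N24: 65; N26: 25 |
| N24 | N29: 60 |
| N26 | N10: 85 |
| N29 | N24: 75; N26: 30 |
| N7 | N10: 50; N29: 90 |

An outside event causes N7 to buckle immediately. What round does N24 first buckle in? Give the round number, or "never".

3

Round 1 — N7 buckles (initial).
  N10: +50 → 50 ≥ 50
  N29: +90 → 90 ≥ 30
Round 2 — N10, N29 buckle.
  N24: +65+75 → 140 ≥ 110
  N26: +25+30 → 55 < 80
Round 3 — N24 buckles.
No further bucklings.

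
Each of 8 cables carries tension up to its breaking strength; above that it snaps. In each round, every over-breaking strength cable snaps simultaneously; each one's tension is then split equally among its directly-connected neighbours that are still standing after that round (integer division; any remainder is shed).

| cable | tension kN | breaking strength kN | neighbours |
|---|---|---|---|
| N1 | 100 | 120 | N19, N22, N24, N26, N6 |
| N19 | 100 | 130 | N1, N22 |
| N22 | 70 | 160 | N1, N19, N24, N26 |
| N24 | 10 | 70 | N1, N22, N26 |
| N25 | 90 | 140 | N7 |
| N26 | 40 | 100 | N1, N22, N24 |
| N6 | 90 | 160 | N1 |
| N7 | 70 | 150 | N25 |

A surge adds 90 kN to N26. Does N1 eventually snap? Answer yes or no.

yes

Round 1 — N26 at 130 > 100. N26 snaps.
  N26 sheds 130 kN to N1, N22, N24: 43 each (1 lost).
    N1: 100+43 = 143 > 120
    N22: 70+43 = 113 ≤ 160
    N24: 10+43 = 53 ≤ 70
Round 2 — N1 snaps.
  N1 sheds 143 kN to N19, N22, N24, N6: 35 each (3 lost).
    N19: 100+35 = 135 > 130
    N22: 113+35 = 148 ≤ 160
    N24: 53+35 = 88 > 70
    N6: 90+35 = 125 ≤ 160
Round 3 — N19, N24 snap.
  N19 sheds 135 kN to N22: 135 each.
    N22: 148+135 = 283 > 160
  N24 sheds 88 kN to N22: 88 each.
    N22: 283+88 = 371 > 160
Round 4 — N22 snaps.
  N22 sheds 371 kN: no online neighbours, lost.
No further breaks.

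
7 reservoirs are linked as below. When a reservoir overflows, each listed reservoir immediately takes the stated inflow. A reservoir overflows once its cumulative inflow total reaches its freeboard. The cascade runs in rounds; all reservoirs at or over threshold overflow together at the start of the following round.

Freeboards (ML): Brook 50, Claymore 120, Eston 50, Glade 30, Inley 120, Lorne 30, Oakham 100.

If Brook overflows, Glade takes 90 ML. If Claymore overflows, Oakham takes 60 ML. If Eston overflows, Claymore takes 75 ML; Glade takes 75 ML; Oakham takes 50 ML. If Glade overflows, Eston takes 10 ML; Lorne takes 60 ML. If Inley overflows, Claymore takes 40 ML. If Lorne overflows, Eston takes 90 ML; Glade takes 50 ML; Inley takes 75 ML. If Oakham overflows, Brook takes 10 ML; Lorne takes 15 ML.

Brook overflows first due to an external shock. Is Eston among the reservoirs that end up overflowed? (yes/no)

Round 1 — Brook overflows (initial).
  Glade: +90 → 90 ≥ 30
Round 2 — Glade overflows.
  Eston: +10 → 10 < 50
  Lorne: +60 → 60 ≥ 30
Round 3 — Lorne overflows.
  Eston: +90 → 100 ≥ 50
  Inley: +75 → 75 < 120
Round 4 — Eston overflows.
  Claymore: +75 → 75 < 120
  Oakham: +50 → 50 < 100
No further overflows.

yes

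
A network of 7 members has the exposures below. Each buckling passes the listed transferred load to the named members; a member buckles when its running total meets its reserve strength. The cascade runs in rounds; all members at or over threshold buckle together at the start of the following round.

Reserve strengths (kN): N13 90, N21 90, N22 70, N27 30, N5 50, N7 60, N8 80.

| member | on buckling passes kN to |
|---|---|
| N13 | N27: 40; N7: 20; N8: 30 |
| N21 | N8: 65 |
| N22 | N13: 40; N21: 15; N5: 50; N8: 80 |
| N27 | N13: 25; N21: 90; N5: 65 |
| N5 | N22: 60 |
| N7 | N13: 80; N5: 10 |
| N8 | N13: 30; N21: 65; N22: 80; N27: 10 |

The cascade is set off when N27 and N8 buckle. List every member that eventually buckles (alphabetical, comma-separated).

N13, N21, N22, N27, N5, N8

Round 1 — N27, N8 buckle (initial).
  N13: +25+30 → 55 < 90
  N21: +90+65 → 155 ≥ 90
  N22: +80 → 80 ≥ 70
  N5: +65 → 65 ≥ 50
Round 2 — N21, N22, N5 buckle.
  N13: +40 → 95 ≥ 90
Round 3 — N13 buckles.
  N7: +20 → 20 < 60
No further bucklings.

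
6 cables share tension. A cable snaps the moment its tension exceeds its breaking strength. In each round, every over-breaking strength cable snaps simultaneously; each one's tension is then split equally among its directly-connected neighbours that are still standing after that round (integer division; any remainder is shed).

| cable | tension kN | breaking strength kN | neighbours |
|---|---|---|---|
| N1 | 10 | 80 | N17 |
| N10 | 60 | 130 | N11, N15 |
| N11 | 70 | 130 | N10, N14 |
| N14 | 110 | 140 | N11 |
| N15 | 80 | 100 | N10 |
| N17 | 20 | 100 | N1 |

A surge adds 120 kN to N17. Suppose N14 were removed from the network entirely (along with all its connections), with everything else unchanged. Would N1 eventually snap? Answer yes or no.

yes

With N14 removed:
Round 1 — N17 at 140 > 100. N17 snaps.
  N17 sheds 140 kN to N1: 140 each.
    N1: 10+140 = 150 > 80
Round 2 — N1 snaps.
  N1 sheds 150 kN: no online neighbours, lost.
No further breaks.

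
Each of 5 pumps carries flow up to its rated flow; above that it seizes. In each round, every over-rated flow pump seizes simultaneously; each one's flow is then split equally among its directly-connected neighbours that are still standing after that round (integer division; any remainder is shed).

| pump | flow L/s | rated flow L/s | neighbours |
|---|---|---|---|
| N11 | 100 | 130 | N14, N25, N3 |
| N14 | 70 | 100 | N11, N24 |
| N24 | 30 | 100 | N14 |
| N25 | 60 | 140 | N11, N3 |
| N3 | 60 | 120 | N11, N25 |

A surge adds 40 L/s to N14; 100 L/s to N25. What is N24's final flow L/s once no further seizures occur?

Round 1 — N14 at 110 > 100; N25 at 160 > 140. N14, N25 seize.
  N14 sheds 110 L/s to N11, N24: 55 each.
    N11: 100+55 = 155 > 130
    N24: 30+55 = 85 ≤ 100
  N25 sheds 160 L/s to N11, N3: 80 each.
    N11: 155+80 = 235 > 130
    N3: 60+80 = 140 > 120
Round 2 — N11, N3 seize.
  N11 sheds 235 L/s: no online neighbours, lost.
  N3 sheds 140 L/s: no online neighbours, lost.
No further seizures.

85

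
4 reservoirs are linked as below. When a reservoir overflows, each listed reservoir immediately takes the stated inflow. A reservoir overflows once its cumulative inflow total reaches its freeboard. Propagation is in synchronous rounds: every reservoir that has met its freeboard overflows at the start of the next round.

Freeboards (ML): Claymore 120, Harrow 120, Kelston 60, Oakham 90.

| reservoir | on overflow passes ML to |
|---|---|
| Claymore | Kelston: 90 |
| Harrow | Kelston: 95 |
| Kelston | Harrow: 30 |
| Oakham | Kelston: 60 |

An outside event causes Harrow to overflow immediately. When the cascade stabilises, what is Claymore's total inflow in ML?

0

Round 1 — Harrow overflows (initial).
  Kelston: +95 → 95 ≥ 60
Round 2 — Kelston overflows.
No further overflows.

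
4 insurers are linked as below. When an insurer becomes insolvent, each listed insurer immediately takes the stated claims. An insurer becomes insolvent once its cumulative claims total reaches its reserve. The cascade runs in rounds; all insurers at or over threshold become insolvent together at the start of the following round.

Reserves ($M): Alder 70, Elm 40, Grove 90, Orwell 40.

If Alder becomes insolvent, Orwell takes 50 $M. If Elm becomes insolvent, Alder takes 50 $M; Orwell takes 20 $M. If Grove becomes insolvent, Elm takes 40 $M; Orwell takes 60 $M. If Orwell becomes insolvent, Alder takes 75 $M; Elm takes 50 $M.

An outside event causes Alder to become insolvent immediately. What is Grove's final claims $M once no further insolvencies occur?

0

Round 1 — Alder becomes insolvent (initial).
  Orwell: +50 → 50 ≥ 40
Round 2 — Orwell becomes insolvent.
  Elm: +50 → 50 ≥ 40
Round 3 — Elm becomes insolvent.
No further insolvencies.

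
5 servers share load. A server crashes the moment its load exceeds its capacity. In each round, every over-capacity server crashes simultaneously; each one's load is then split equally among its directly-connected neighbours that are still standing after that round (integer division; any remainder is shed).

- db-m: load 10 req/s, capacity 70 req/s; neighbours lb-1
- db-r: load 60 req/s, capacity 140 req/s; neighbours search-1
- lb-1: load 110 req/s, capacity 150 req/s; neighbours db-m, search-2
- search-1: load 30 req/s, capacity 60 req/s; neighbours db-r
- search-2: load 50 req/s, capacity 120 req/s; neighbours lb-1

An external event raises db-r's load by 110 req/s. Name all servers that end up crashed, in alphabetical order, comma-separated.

db-r, search-1

Round 1 — db-r at 170 > 140. db-r crashes.
  db-r sheds 170 req/s to search-1: 170 each.
    search-1: 30+170 = 200 > 60
Round 2 — search-1 crashes.
  search-1 sheds 200 req/s: no online neighbours, lost.
No further crashes.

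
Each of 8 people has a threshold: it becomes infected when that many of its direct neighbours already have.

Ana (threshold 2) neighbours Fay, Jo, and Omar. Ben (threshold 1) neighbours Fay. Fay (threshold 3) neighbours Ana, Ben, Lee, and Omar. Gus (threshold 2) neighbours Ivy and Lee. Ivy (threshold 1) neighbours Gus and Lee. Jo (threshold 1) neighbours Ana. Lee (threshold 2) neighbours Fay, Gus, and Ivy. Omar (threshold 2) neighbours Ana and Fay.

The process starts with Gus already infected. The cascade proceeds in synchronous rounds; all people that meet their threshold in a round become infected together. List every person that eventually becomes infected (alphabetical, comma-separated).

Gus, Ivy, Lee

Round 1 — Gus becomes infected (initial).
Round 2 — checking thresholds:
  Ivy: 1 of 2 neighbours ≥ 1, becomes infected.
  Lee: 1 of 3 neighbours < 2, holds.
Round 3 — checking thresholds:
  Lee: 2 of 3 neighbours ≥ 2, becomes infected.
Round 4 — no new infections; cascade stops.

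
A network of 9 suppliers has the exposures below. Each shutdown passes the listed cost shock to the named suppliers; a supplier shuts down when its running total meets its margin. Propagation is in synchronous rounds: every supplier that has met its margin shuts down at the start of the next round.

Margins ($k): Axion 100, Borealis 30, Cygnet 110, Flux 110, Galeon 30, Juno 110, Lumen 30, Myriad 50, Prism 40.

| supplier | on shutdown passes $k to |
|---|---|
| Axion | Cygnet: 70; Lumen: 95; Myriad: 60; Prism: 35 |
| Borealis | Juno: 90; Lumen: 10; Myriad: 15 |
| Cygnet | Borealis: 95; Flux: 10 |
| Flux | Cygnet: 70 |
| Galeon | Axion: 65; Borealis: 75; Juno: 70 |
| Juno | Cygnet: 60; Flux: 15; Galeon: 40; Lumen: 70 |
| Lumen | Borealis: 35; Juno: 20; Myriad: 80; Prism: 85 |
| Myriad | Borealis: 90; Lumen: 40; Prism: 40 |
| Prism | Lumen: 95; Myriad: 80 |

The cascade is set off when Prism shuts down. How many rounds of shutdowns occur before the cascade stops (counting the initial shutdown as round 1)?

5

Round 1 — Prism shuts down (initial).
  Lumen: +95 → 95 ≥ 30
  Myriad: +80 → 80 ≥ 50
Round 2 — Lumen, Myriad shut down.
  Borealis: +35+90 → 125 ≥ 30
  Juno: +20 → 20 < 110
Round 3 — Borealis shuts down.
  Juno: +90 → 110 ≥ 110
Round 4 — Juno shuts down.
  Cygnet: +60 → 60 < 110
  Flux: +15 → 15 < 110
  Galeon: +40 → 40 ≥ 30
Round 5 — Galeon shuts down.
  Axion: +65 → 65 < 100
No further shutdowns.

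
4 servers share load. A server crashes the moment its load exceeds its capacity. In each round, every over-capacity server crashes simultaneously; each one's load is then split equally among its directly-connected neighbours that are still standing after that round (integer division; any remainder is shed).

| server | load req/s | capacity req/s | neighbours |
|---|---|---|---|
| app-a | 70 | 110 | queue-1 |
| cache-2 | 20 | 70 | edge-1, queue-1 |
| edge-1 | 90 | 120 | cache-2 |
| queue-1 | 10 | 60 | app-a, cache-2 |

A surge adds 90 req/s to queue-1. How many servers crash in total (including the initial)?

2

Round 1 — queue-1 at 100 > 60. queue-1 crashes.
  queue-1 sheds 100 req/s to app-a, cache-2: 50 each.
    app-a: 70+50 = 120 > 110
    cache-2: 20+50 = 70 ≤ 70
Round 2 — app-a crashes.
  app-a sheds 120 req/s: no online neighbours, lost.
No further crashes.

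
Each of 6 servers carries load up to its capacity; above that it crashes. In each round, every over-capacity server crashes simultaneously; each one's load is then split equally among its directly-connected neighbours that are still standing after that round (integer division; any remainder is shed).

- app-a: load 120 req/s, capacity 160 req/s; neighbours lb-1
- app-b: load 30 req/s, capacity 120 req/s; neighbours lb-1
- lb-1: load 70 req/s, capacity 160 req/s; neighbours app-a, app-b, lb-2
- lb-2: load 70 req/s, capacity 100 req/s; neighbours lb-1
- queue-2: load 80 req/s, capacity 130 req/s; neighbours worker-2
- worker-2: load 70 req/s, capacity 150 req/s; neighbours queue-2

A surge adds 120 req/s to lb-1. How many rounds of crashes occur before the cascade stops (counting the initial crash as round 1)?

2

Round 1 — lb-1 at 190 > 160. lb-1 crashes.
  lb-1 sheds 190 req/s to app-a, app-b, lb-2: 63 each (1 lost).
    app-a: 120+63 = 183 > 160
    app-b: 30+63 = 93 ≤ 120
    lb-2: 70+63 = 133 > 100
Round 2 — app-a, lb-2 crash.
  app-a sheds 183 req/s: no online neighbours, lost.
  lb-2 sheds 133 req/s: no online neighbours, lost.
No further crashes.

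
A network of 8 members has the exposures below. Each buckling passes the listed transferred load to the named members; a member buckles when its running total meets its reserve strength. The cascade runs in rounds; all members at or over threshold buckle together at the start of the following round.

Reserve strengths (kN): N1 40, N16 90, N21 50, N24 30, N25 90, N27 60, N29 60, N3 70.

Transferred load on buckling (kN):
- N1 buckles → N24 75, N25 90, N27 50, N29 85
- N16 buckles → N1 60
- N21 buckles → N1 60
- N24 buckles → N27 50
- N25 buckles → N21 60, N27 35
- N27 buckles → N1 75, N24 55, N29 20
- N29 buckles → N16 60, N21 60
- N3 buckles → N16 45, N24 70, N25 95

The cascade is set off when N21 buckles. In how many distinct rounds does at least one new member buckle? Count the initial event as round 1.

Round 1 — N21 buckles (initial).
  N1: +60 → 60 ≥ 40
Round 2 — N1 buckles.
  N24: +75 → 75 ≥ 30
  N25: +90 → 90 ≥ 90
  N27: +50 → 50 < 60
  N29: +85 → 85 ≥ 60
Round 3 — N24, N25, N29 buckle.
  N16: +60 → 60 < 90
  N27: +50+35 → 135 ≥ 60
Round 4 — N27 buckles.
No further bucklings.

4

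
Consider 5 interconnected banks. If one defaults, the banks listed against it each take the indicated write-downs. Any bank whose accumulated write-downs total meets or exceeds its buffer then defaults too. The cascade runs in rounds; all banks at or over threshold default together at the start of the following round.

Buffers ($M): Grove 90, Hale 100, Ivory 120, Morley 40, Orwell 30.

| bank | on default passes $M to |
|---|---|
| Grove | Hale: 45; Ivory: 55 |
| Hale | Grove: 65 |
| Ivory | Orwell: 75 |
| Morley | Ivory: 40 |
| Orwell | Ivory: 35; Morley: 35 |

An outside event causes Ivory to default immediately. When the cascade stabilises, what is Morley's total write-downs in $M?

35

Round 1 — Ivory defaults (initial).
  Orwell: +75 → 75 ≥ 30
Round 2 — Orwell defaults.
  Morley: +35 → 35 < 40
No further defaults.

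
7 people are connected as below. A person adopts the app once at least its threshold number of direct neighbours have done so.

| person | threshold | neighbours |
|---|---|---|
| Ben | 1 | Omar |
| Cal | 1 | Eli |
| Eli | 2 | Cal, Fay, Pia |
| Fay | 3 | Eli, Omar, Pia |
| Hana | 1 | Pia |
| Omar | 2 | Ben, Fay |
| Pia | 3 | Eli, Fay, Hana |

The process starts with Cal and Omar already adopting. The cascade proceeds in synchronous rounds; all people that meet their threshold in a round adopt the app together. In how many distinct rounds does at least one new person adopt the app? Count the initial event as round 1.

2

Round 1 — Cal, Omar adopt the app (initial).
Round 2 — checking thresholds:
  Ben: 1 of 1 neighbours ≥ 1, adopts the app.
  Eli: 1 of 3 neighbours < 2, not yet.
  Fay: 1 of 3 neighbours < 3, not yet.
Round 3 — no new adoptions; cascade stops.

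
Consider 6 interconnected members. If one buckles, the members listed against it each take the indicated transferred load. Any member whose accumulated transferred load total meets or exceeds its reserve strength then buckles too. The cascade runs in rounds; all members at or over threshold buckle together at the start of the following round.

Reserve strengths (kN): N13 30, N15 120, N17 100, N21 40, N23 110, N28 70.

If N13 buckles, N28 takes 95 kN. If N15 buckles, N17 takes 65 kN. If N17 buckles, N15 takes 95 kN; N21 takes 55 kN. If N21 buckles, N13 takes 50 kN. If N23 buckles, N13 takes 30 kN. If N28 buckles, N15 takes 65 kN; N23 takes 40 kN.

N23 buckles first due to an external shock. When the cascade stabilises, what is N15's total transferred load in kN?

65

Round 1 — N23 buckles (initial).
  N13: +30 → 30 ≥ 30
Round 2 — N13 buckles.
  N28: +95 → 95 ≥ 70
Round 3 — N28 buckles.
  N15: +65 → 65 < 120
No further bucklings.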